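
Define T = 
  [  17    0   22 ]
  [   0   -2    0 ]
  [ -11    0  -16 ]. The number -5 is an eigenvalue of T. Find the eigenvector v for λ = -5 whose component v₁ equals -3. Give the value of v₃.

3

T + 5I = [[22, 0, 22], [0, 3, 0], [-11, 0, -11]].
Solving (T + 5I)v = 0 gives the eigenspace spanned by (-3, 0, 3).
With v₁ = -3, v = (-3, 0, 3), so v₃ = 3.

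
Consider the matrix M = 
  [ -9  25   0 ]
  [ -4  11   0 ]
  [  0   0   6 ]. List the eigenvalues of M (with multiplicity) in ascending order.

1, 1, 6

Characteristic polynomial: p(λ) = λ^3 - 8λ^2 + 13λ - 6 = (λ - 6)(λ - 1)^2.
Roots (with multiplicity): 1, 1, 6.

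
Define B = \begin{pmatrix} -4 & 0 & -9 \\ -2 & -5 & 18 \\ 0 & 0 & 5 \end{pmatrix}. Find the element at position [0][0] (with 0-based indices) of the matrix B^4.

256

Characteristic polynomial: s^3 + 4s^2 - 25s - 100 = (s - 5)(s + 4)(s + 5), so the eigenvalues are -5, -4, 5.
s=-4: eigenvector (1, -2, 0).
s=-5: eigenvector (0, 1, 0).
s=5: eigenvector (-1, 2, 1).
P = [[1, 0, -1], [-2, 1, 2], [0, 0, 1]], D = diag(-4, -5, 5), P⁻¹ = [[1, 0, 1], [2, 1, 0], [0, 0, 1]].
B⁴ = P·diag(256, 625, 625)·P⁻¹ = [[256, 0, -369], [738, 625, 738], [0, 0, 625]].
The requested entry is 256.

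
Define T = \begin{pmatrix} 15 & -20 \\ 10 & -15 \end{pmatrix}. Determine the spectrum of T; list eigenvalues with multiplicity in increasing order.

-5, 5

Characteristic polynomial: p(λ) = λ^2 - 25 = (λ - 5)(λ + 5).
Roots (with multiplicity): -5, 5.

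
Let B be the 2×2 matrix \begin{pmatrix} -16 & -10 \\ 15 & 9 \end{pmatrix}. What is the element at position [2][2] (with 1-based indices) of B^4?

-2589

Characteristic polynomial: t^2 + 7t + 6 = (t + 1)(t + 6), so the eigenvalues are -6, -1.
t=-6: eigenvector (1, -1).
t=-1: eigenvector (-2, 3).
P = [[1, -2], [-1, 3]], D = diag(-6, -1), P⁻¹ = [[3, 2], [1, 1]].
B⁴ = P·diag(1296, 1)·P⁻¹ = [[3886, 2590], [-3885, -2589]].
The requested entry is -2589.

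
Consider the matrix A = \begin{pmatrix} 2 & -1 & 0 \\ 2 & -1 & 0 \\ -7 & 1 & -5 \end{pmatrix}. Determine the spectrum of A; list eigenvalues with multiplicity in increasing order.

-5, 0, 1

Characteristic polynomial: p(λ) = λ^3 + 4λ^2 - 5λ = λ(λ - 1)(λ + 5).
Roots (with multiplicity): -5, 0, 1.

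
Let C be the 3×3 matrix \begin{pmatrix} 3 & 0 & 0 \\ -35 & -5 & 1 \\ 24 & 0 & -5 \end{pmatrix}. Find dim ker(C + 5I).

C + 5I = [[8, 0, 0], [-35, 0, 1], [24, 0, 0]].
This matrix has rank 2, so its null space has dimension 3 − 2 = 1.

1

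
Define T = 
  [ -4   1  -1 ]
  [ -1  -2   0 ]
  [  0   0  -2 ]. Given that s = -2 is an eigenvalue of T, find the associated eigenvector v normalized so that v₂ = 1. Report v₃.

1

T + 2I = [[-2, 1, -1], [-1, 0, 0], [0, 0, 0]].
Solving (T + 2I)v = 0 gives the eigenspace spanned by (0, 1, 1).
With v₂ = 1, v = (0, 1, 1), so v₃ = 1.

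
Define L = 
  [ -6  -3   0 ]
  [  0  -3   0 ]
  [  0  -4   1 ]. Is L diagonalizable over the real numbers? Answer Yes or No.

Yes

Characteristic polynomial: p(r) = r^3 + 8r^2 + 9r - 18 = (r - 1)(r + 3)(r + 6).
All 3 eigenvalues are distinct, so L is diagonalizable.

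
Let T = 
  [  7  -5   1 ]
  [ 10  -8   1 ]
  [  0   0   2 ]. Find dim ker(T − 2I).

1

T − 2I = [[5, -5, 1], [10, -10, 1], [0, 0, 0]].
This matrix has rank 2, so its null space has dimension 3 − 2 = 1.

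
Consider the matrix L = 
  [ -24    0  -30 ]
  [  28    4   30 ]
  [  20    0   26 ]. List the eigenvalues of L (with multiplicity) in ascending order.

-4, 4, 6

Characteristic polynomial: p(λ) = λ^3 - 6λ^2 - 16λ + 96 = (λ - 6)(λ - 4)(λ + 4).
Roots (with multiplicity): -4, 4, 6.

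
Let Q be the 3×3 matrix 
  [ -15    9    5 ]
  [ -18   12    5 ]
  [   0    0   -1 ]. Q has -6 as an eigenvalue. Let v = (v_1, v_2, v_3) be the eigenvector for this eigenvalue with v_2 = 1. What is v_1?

Q + 6I = [[-9, 9, 5], [-18, 18, 5], [0, 0, 5]].
Solving (Q + 6I)v = 0 gives the eigenspace spanned by (1, 1, 0).
With v_2 = 1, v = (1, 1, 0), so v_1 = 1.

1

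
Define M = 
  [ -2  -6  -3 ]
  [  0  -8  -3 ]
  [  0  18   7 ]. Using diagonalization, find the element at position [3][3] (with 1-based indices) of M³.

19

Characteristic polynomial: r^3 + 3r^2 - 4 = (r - 1)(r + 2)^2, so the eigenvalues are -2, -2, 1.
r=-2: eigenvector (1, 0, 0).
r=1: eigenvector (-1, -1, 3).
r=-2: eigenvector (1, 1, -2).
P = [[1, -1, 1], [0, -1, 1], [0, 3, -2]], D = diag(-2, 1, -2), P⁻¹ = [[1, -1, 0], [0, 2, 1], [0, 3, 1]].
M³ = P·diag(-8, 1, -8)·P⁻¹ = [[-8, -18, -9], [0, -26, -9], [0, 54, 19]].
The requested entry is 19.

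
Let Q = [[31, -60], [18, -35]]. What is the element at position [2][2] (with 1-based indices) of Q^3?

-755

Characteristic polynomial: μ^2 + 4μ - 5 = (μ - 1)(μ + 5), so the eigenvalues are -5, 1.
μ=1: eigenvector (2, 1).
μ=-5: eigenvector (-5, -3).
P = [[2, -5], [1, -3]], D = diag(1, -5), P⁻¹ = [[3, -5], [1, -2]].
Q³ = P·diag(1, -125)·P⁻¹ = [[631, -1260], [378, -755]].
The requested entry is -755.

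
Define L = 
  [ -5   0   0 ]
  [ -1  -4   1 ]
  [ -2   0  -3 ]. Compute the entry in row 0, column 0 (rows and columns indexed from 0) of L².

Characteristic polynomial: t^3 + 12t^2 + 47t + 60 = (t + 3)(t + 4)(t + 5), so the eigenvalues are -5, -4, -3.
t=-5: eigenvector (1, 0, 1).
t=-4: eigenvector (0, 1, 0).
t=-3: eigenvector (0, 1, 1).
P = [[1, 0, 0], [0, 1, 1], [1, 0, 1]], D = diag(-5, -4, -3), P⁻¹ = [[1, 0, 0], [1, 1, -1], [-1, 0, 1]].
L² = P·diag(25, 16, 9)·P⁻¹ = [[25, 0, 0], [7, 16, -7], [16, 0, 9]].
The requested entry is 25.

25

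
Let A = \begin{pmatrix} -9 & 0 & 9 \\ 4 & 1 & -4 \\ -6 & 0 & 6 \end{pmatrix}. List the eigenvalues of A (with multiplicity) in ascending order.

-3, 0, 1

Characteristic polynomial: p(s) = s^3 + 2s^2 - 3s = s(s - 1)(s + 3).
Roots (with multiplicity): -3, 0, 1.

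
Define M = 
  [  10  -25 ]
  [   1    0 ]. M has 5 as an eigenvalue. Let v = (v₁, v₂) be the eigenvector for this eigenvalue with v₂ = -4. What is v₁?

-20

M − 5I = [[5, -25], [1, -5]].
Solving (M − 5I)v = 0 gives the eigenspace spanned by (-20, -4).
With v₂ = -4, v = (-20, -4), so v₁ = -20.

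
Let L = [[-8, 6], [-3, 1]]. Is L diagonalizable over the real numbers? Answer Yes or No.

Yes

Characteristic polynomial: p(t) = t^2 + 7t + 10 = (t + 2)(t + 5).
All 2 eigenvalues are distinct, so L is diagonalizable.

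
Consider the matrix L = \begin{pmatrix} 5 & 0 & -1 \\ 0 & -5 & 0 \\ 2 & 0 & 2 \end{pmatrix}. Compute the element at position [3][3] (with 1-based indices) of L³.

-10

Characteristic polynomial: λ^3 - 2λ^2 - 23λ + 60 = (λ - 4)(λ - 3)(λ + 5), so the eigenvalues are -5, 3, 4.
λ=3: eigenvector (-1, 0, -2).
λ=-5: eigenvector (0, 1, 0).
λ=4: eigenvector (1, 0, 1).
P = [[-1, 0, 1], [0, 1, 0], [-2, 0, 1]], D = diag(3, -5, 4), P⁻¹ = [[1, 0, -1], [0, 1, 0], [2, 0, -1]].
L³ = P·diag(27, -125, 64)·P⁻¹ = [[101, 0, -37], [0, -125, 0], [74, 0, -10]].
The requested entry is -10.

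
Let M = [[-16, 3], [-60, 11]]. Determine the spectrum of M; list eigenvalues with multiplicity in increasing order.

Characteristic polynomial: p(r) = r^2 + 5r + 4 = (r + 1)(r + 4).
Roots (with multiplicity): -4, -1.

-4, -1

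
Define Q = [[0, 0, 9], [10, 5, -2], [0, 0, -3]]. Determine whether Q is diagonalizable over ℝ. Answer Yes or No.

Yes

Characteristic polynomial: p(λ) = λ^3 - 2λ^2 - 15λ = λ(λ - 5)(λ + 3).
All 3 eigenvalues are distinct, so Q is diagonalizable.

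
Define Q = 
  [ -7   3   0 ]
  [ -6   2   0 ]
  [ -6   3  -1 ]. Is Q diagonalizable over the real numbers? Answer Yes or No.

Characteristic polynomial: p(t) = t^3 + 6t^2 + 9t + 4 = (t + 1)^2(t + 4).
t = -1 has algebraic multiplicity 2; rank(Q + 1I) = 1, so geometric multiplicity = 2.
Every eigenvalue has geometric = algebraic multiplicity, so Q is diagonalizable.

Yes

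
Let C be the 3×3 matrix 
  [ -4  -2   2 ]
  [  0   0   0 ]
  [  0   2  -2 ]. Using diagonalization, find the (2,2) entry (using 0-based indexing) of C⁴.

16

Characteristic polynomial: r^3 + 6r^2 + 8r = r(r + 2)(r + 4), so the eigenvalues are -4, -2, 0.
r=0: eigenvector (0, 1, 1).
r=-4: eigenvector (1, 0, 0).
r=-2: eigenvector (1, 0, 1).
P = [[0, 1, 1], [1, 0, 0], [1, 0, 1]], D = diag(0, -4, -2), P⁻¹ = [[0, 1, 0], [1, 1, -1], [0, -1, 1]].
C⁴ = P·diag(0, 256, 16)·P⁻¹ = [[256, 240, -240], [0, 0, 0], [0, -16, 16]].
The requested entry is 16.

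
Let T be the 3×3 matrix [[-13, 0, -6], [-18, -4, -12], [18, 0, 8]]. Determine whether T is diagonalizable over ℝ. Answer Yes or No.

Characteristic polynomial: p(μ) = μ^3 + 9μ^2 + 24μ + 16 = (μ + 1)(μ + 4)^2.
μ = -4 has algebraic multiplicity 2; rank(T + 4I) = 1, so geometric multiplicity = 2.
Every eigenvalue has geometric = algebraic multiplicity, so T is diagonalizable.

Yes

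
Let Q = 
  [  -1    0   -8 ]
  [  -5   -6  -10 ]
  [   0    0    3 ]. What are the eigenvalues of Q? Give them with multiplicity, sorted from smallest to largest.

-6, -1, 3

Characteristic polynomial: p(s) = s^3 + 4s^2 - 15s - 18 = (s - 3)(s + 1)(s + 6).
Roots (with multiplicity): -6, -1, 3.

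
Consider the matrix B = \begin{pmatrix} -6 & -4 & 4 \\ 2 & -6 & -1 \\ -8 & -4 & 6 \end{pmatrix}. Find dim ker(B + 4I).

B + 4I = [[-2, -4, 4], [2, -2, -1], [-8, -4, 10]].
This matrix has rank 2, so its null space has dimension 3 − 2 = 1.

1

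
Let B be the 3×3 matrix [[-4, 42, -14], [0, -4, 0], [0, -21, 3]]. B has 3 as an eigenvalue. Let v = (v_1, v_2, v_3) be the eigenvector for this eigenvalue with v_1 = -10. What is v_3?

5

B − 3I = [[-7, 42, -14], [0, -7, 0], [0, -21, 0]].
Solving (B − 3I)v = 0 gives the eigenspace spanned by (-10, 0, 5).
With v_1 = -10, v = (-10, 0, 5), so v_3 = 5.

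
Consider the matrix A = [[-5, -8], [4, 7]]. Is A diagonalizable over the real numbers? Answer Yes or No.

Yes

Characteristic polynomial: p(μ) = μ^2 - 2μ - 3 = (μ - 3)(μ + 1).
All 2 eigenvalues are distinct, so A is diagonalizable.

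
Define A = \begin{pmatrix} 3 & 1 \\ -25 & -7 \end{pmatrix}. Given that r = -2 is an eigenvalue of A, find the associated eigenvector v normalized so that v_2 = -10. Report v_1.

2

A + 2I = [[5, 1], [-25, -5]].
Solving (A + 2I)v = 0 gives the eigenspace spanned by (2, -10).
With v_2 = -10, v = (2, -10), so v_1 = 2.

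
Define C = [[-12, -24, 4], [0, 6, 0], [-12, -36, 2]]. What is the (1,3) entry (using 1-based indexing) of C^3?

Characteristic polynomial: s^3 + 4s^2 - 36s - 144 = (s - 6)(s + 4)(s + 6), so the eigenvalues are -6, -4, 6.
s=-4: eigenvector (1, 0, 2).
s=6: eigenvector (-2, 1, -3).
s=-6: eigenvector (-2, 0, -3).
P = [[1, -2, -2], [0, 1, 0], [2, -3, -3]], D = diag(-4, 6, -6), P⁻¹ = [[-3, 0, 2], [0, 1, 0], [-2, -1, 1]].
C³ = P·diag(-64, 216, -216)·P⁻¹ = [[-672, -864, 304], [0, 216, 0], [-912, -1296, 392]].
The requested entry is 304.

304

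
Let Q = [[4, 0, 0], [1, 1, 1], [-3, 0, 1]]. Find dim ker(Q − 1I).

Q − 1I = [[3, 0, 0], [1, 0, 1], [-3, 0, 0]].
This matrix has rank 2, so its null space has dimension 3 − 2 = 1.

1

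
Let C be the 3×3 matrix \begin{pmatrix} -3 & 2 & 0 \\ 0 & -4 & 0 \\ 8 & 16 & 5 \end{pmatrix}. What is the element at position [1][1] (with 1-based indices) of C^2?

Characteristic polynomial: t^3 + 2t^2 - 23t - 60 = (t - 5)(t + 3)(t + 4), so the eigenvalues are -4, -3, 5.
t=-3: eigenvector (1, 0, -1).
t=-4: eigenvector (2, -1, 0).
t=5: eigenvector (0, 0, 1).
P = [[1, 2, 0], [0, -1, 0], [-1, 0, 1]], D = diag(-3, -4, 5), P⁻¹ = [[1, 2, 0], [0, -1, 0], [1, 2, 1]].
C² = P·diag(9, 16, 25)·P⁻¹ = [[9, -14, 0], [0, 16, 0], [16, 32, 25]].
The requested entry is 9.

9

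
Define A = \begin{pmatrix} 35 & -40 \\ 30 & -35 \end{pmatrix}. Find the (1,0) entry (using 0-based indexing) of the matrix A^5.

Characteristic polynomial: s^2 - 25 = (s - 5)(s + 5), so the eigenvalues are -5, 5.
s=5: eigenvector (4, 3).
s=-5: eigenvector (1, 1).
P = [[4, 1], [3, 1]], D = diag(5, -5), P⁻¹ = [[1, -1], [-3, 4]].
A⁵ = P·diag(3125, -3125)·P⁻¹ = [[21875, -25000], [18750, -21875]].
The requested entry is 18750.

18750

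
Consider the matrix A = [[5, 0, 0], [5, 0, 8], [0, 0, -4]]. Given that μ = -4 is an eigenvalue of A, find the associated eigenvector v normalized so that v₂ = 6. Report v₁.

A + 4I = [[9, 0, 0], [5, 4, 8], [0, 0, 0]].
Solving (A + 4I)v = 0 gives the eigenspace spanned by (0, 6, -3).
With v₂ = 6, v = (0, 6, -3), so v₁ = 0.

0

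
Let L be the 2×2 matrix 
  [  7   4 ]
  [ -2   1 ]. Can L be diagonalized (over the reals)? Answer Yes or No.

Yes

Characteristic polynomial: p(μ) = μ^2 - 8μ + 15 = (μ - 5)(μ - 3).
All 2 eigenvalues are distinct, so L is diagonalizable.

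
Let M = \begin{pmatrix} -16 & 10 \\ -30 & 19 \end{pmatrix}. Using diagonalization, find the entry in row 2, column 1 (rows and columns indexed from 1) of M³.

Characteristic polynomial: t^2 - 3t - 4 = (t - 4)(t + 1), so the eigenvalues are -1, 4.
t=4: eigenvector (1, 2).
t=-1: eigenvector (-2, -3).
P = [[1, -2], [2, -3]], D = diag(4, -1), P⁻¹ = [[-3, 2], [-2, 1]].
M³ = P·diag(64, -1)·P⁻¹ = [[-196, 130], [-390, 259]].
The requested entry is -390.

-390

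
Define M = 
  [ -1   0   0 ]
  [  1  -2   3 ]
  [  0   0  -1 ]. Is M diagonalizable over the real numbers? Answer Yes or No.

Characteristic polynomial: p(t) = t^3 + 4t^2 + 5t + 2 = (t + 1)^2(t + 2).
t = -1 has algebraic multiplicity 2; rank(M + 1I) = 1, so geometric multiplicity = 2.
Every eigenvalue has geometric = algebraic multiplicity, so M is diagonalizable.

Yes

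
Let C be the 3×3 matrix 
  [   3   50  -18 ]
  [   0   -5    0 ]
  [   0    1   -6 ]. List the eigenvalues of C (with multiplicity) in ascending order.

Characteristic polynomial: p(λ) = λ^3 + 8λ^2 - 3λ - 90 = (λ - 3)(λ + 5)(λ + 6).
Roots (with multiplicity): -6, -5, 3.

-6, -5, 3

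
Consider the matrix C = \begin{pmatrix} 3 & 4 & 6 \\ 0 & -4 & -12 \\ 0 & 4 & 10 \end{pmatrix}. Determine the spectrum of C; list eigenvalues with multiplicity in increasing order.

Characteristic polynomial: p(r) = r^3 - 9r^2 + 26r - 24 = (r - 4)(r - 3)(r - 2).
Roots (with multiplicity): 2, 3, 4.

2, 3, 4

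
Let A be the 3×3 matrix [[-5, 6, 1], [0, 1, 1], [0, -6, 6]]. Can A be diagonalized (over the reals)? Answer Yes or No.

Yes

Characteristic polynomial: p(μ) = μ^3 - 2μ^2 - 23μ + 60 = (μ - 4)(μ - 3)(μ + 5).
All 3 eigenvalues are distinct, so A is diagonalizable.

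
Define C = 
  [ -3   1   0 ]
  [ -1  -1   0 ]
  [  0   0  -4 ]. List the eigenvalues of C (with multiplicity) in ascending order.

Characteristic polynomial: p(λ) = λ^3 + 8λ^2 + 20λ + 16 = (λ + 2)^2(λ + 4).
Roots (with multiplicity): -4, -2, -2.

-4, -2, -2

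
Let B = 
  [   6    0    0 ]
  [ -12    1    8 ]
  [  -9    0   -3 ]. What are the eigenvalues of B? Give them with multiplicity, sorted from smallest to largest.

-3, 1, 6

Characteristic polynomial: p(λ) = λ^3 - 4λ^2 - 15λ + 18 = (λ - 6)(λ - 1)(λ + 3).
Roots (with multiplicity): -3, 1, 6.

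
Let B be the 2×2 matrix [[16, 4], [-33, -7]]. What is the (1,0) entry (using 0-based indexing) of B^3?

-2013

Characteristic polynomial: r^2 - 9r + 20 = (r - 5)(r - 4), so the eigenvalues are 4, 5.
r=4: eigenvector (1, -3).
r=5: eigenvector (4, -11).
P = [[1, 4], [-3, -11]], D = diag(4, 5), P⁻¹ = [[-11, -4], [3, 1]].
B³ = P·diag(64, 125)·P⁻¹ = [[796, 244], [-2013, -607]].
The requested entry is -2013.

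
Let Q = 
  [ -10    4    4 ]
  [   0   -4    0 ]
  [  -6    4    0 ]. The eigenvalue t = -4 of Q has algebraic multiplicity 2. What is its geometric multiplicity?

2

Q + 4I = [[-6, 4, 4], [0, 0, 0], [-6, 4, 4]].
This matrix has rank 1, so its null space has dimension 3 − 1 = 2.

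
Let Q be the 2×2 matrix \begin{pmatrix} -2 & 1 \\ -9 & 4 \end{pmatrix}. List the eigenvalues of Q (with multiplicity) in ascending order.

1, 1

Characteristic polynomial: p(λ) = λ^2 - 2λ + 1 = (λ - 1)^2.
Roots (with multiplicity): 1, 1.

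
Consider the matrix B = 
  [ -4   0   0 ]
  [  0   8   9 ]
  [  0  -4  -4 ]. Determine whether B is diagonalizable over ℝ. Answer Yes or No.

Characteristic polynomial: p(s) = s^3 - 12s + 16 = (s - 2)^2(s + 4).
s = 2 has algebraic multiplicity 2; rank(B − 2I) = 2, so geometric multiplicity = 1.
Geometric multiplicity < algebraic multiplicity, so B is not diagonalizable.

No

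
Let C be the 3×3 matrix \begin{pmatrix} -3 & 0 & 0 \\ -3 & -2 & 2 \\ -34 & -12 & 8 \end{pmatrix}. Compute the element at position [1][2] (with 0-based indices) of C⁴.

Characteristic polynomial: t^3 - 3t^2 - 10t + 24 = (t - 4)(t - 2)(t + 3), so the eigenvalues are -3, 2, 4.
t=-3: eigenvector (1, -1, 2).
t=2: eigenvector (0, 1, 2).
t=4: eigenvector (0, 1, 3).
P = [[1, 0, 0], [-1, 1, 1], [2, 2, 3]], D = diag(-3, 2, 4), P⁻¹ = [[1, 0, 0], [5, 3, -1], [-4, -2, 1]].
C⁴ = P·diag(81, 16, 256)·P⁻¹ = [[81, 0, 0], [-1025, -464, 240], [-2750, -1440, 736]].
The requested entry is 240.

240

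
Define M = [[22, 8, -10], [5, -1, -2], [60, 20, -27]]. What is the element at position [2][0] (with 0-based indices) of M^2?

-200

Characteristic polynomial: μ^3 + 6μ^2 + 11μ + 6 = (μ + 1)(μ + 2)(μ + 3), so the eigenvalues are -3, -2, -1.
μ=-2: eigenvector (-3, -1, -8).
μ=-1: eigenvector (4, 1, 10).
μ=-3: eigenvector (2, 0, 5).
P = [[-3, 4, 2], [-1, 1, 0], [-8, 10, 5]], D = diag(-2, -1, -3), P⁻¹ = [[5, 0, -2], [5, 1, -2], [-2, -2, 1]].
M² = P·diag(4, 1, 9)·P⁻¹ = [[-76, -32, 34], [-15, 1, 6], [-200, -80, 89]].
The requested entry is -200.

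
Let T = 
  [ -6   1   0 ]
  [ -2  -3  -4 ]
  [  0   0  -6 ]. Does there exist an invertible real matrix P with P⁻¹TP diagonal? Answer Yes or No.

Characteristic polynomial: p(s) = s^3 + 15s^2 + 74s + 120 = (s + 4)(s + 5)(s + 6).
All 3 eigenvalues are distinct, so T is diagonalizable.

Yes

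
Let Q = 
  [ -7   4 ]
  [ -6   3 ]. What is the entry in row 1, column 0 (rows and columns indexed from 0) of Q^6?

2184

Characteristic polynomial: r^2 + 4r + 3 = (r + 1)(r + 3), so the eigenvalues are -3, -1.
r=-1: eigenvector (-2, -3).
r=-3: eigenvector (1, 1).
P = [[-2, 1], [-3, 1]], D = diag(-1, -3), P⁻¹ = [[1, -1], [3, -2]].
Q⁶ = P·diag(1, 729)·P⁻¹ = [[2185, -1456], [2184, -1455]].
The requested entry is 2184.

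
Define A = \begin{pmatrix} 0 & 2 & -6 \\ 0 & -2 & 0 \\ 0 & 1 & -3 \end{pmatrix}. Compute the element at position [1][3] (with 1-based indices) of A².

Characteristic polynomial: μ^3 + 5μ^2 + 6μ = μ(μ + 2)(μ + 3), so the eigenvalues are -3, -2, 0.
μ=0: eigenvector (1, 0, 0).
μ=-2: eigenvector (2, 1, 1).
μ=-3: eigenvector (2, 0, 1).
P = [[1, 2, 2], [0, 1, 0], [0, 1, 1]], D = diag(0, -2, -3), P⁻¹ = [[1, 0, -2], [0, 1, 0], [0, -1, 1]].
A² = P·diag(0, 4, 9)·P⁻¹ = [[0, -10, 18], [0, 4, 0], [0, -5, 9]].
The requested entry is 18.

18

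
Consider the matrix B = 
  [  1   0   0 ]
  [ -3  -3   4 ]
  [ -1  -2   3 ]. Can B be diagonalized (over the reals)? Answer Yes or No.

No

Characteristic polynomial: p(t) = t^3 - t^2 - t + 1 = (t - 1)^2(t + 1).
t = 1 has algebraic multiplicity 2; rank(B − 1I) = 2, so geometric multiplicity = 1.
Geometric multiplicity < algebraic multiplicity, so B is not diagonalizable.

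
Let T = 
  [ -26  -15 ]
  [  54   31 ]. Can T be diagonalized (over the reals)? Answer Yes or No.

Characteristic polynomial: p(λ) = λ^2 - 5λ + 4 = (λ - 4)(λ - 1).
All 2 eigenvalues are distinct, so T is diagonalizable.

Yes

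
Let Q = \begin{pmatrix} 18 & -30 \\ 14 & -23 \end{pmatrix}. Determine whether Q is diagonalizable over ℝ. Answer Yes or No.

Yes

Characteristic polynomial: p(μ) = μ^2 + 5μ + 6 = (μ + 2)(μ + 3).
All 2 eigenvalues are distinct, so Q is diagonalizable.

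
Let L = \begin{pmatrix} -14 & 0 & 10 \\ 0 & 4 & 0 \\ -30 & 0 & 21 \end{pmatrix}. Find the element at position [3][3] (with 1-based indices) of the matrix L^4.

5181

Characteristic polynomial: t^3 - 11t^2 + 34t - 24 = (t - 6)(t - 4)(t - 1), so the eigenvalues are 1, 4, 6.
t=6: eigenvector (1, 0, 2).
t=4: eigenvector (0, 1, 0).
t=1: eigenvector (-2, 0, -3).
P = [[1, 0, -2], [0, 1, 0], [2, 0, -3]], D = diag(6, 4, 1), P⁻¹ = [[-3, 0, 2], [0, 1, 0], [-2, 0, 1]].
L⁴ = P·diag(1296, 256, 1)·P⁻¹ = [[-3884, 0, 2590], [0, 256, 0], [-7770, 0, 5181]].
The requested entry is 5181.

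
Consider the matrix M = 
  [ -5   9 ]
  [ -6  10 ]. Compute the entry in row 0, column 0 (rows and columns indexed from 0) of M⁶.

-8189

Characteristic polynomial: s^2 - 5s + 4 = (s - 4)(s - 1), so the eigenvalues are 1, 4.
s=1: eigenvector (3, 2).
s=4: eigenvector (1, 1).
P = [[3, 1], [2, 1]], D = diag(1, 4), P⁻¹ = [[1, -1], [-2, 3]].
M⁶ = P·diag(1, 4096)·P⁻¹ = [[-8189, 12285], [-8190, 12286]].
The requested entry is -8189.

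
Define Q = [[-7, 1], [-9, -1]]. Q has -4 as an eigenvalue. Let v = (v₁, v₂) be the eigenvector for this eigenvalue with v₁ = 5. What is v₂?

Q + 4I = [[-3, 1], [-9, 3]].
Solving (Q + 4I)v = 0 gives the eigenspace spanned by (5, 15).
With v₁ = 5, v = (5, 15), so v₂ = 15.

15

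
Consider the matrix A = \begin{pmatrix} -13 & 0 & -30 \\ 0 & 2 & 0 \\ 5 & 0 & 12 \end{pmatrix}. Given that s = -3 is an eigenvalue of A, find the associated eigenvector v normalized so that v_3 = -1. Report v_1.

A + 3I = [[-10, 0, -30], [0, 5, 0], [5, 0, 15]].
Solving (A + 3I)v = 0 gives the eigenspace spanned by (3, 0, -1).
With v_3 = -1, v = (3, 0, -1), so v_1 = 3.

3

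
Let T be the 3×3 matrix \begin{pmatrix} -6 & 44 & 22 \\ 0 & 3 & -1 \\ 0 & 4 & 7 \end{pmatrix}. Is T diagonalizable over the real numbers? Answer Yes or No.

No

Characteristic polynomial: p(λ) = λ^3 - 4λ^2 - 35λ + 150 = (λ - 5)^2(λ + 6).
λ = 5 has algebraic multiplicity 2; rank(T − 5I) = 2, so geometric multiplicity = 1.
Geometric multiplicity < algebraic multiplicity, so T is not diagonalizable.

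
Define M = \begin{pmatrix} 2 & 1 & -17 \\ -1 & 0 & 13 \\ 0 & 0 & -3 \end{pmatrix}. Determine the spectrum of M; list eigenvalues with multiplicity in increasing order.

-3, 1, 1

Characteristic polynomial: p(r) = r^3 + r^2 - 5r + 3 = (r - 1)^2(r + 3).
Roots (with multiplicity): -3, 1, 1.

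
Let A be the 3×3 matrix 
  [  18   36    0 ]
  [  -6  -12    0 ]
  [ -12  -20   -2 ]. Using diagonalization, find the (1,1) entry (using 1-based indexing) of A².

108

Characteristic polynomial: μ^3 - 4μ^2 - 12μ = μ(μ - 6)(μ + 2), so the eigenvalues are -2, 0, 6.
μ=0: eigenvector (-2, 1, 2).
μ=6: eigenvector (3, -1, -2).
μ=-2: eigenvector (0, 0, 1).
P = [[-2, 3, 0], [1, -1, 0], [2, -2, 1]], D = diag(0, 6, -2), P⁻¹ = [[1, 3, 0], [1, 2, 0], [0, -2, 1]].
A² = P·diag(0, 36, 4)·P⁻¹ = [[108, 216, 0], [-36, -72, 0], [-72, -152, 4]].
The requested entry is 108.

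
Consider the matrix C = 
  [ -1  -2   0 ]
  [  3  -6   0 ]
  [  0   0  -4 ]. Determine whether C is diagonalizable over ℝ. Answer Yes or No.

Characteristic polynomial: p(t) = t^3 + 11t^2 + 40t + 48 = (t + 3)(t + 4)^2.
t = -4 has algebraic multiplicity 2; rank(C + 4I) = 1, so geometric multiplicity = 2.
Every eigenvalue has geometric = algebraic multiplicity, so C is diagonalizable.

Yes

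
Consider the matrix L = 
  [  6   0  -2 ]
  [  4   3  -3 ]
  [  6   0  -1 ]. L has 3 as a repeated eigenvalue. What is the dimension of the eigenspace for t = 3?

L − 3I = [[3, 0, -2], [4, 0, -3], [6, 0, -4]].
This matrix has rank 2, so its null space has dimension 3 − 2 = 1.

1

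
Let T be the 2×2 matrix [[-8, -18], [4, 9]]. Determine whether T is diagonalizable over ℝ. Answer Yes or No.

Characteristic polynomial: p(s) = s^2 - s = s(s - 1).
All 2 eigenvalues are distinct, so T is diagonalizable.

Yes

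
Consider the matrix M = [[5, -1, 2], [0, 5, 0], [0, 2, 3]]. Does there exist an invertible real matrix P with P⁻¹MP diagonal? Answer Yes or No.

Characteristic polynomial: p(λ) = λ^3 - 13λ^2 + 55λ - 75 = (λ - 5)^2(λ - 3).
λ = 5 has algebraic multiplicity 2; rank(M − 5I) = 2, so geometric multiplicity = 1.
Geometric multiplicity < algebraic multiplicity, so M is not diagonalizable.

No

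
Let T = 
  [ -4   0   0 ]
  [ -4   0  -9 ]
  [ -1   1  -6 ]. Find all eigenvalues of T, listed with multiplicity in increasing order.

-4, -3, -3

Characteristic polynomial: p(r) = r^3 + 10r^2 + 33r + 36 = (r + 3)^2(r + 4).
Roots (with multiplicity): -4, -3, -3.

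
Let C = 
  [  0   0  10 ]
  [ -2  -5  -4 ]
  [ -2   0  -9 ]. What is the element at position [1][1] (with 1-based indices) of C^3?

Characteristic polynomial: s^3 + 14s^2 + 65s + 100 = (s + 4)(s + 5)^2, so the eigenvalues are -5, -5, -4.
s=-4: eigenvector (5, -2, -2).
s=-5: eigenvector (2, 1, -1).
s=-5: eigenvector (-2, 0, 1).
P = [[5, 2, -2], [-2, 1, 0], [-2, -1, 1]], D = diag(-4, -5, -5), P⁻¹ = [[1, 0, 2], [2, 1, 4], [4, 1, 9]].
C³ = P·diag(-64, -125, -125)·P⁻¹ = [[180, 0, 610], [-122, -125, -244], [-122, 0, -369]].
The requested entry is 180.

180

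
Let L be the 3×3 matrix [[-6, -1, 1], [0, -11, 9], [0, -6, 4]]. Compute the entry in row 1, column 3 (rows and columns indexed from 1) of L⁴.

-671

Characteristic polynomial: μ^3 + 13μ^2 + 52μ + 60 = (μ + 2)(μ + 5)(μ + 6), so the eigenvalues are -6, -5, -2.
μ=-6: eigenvector (1, 0, 0).
μ=-5: eigenvector (-1, 3, 2).
μ=-2: eigenvector (0, 1, 1).
P = [[1, -1, 0], [0, 3, 1], [0, 2, 1]], D = diag(-6, -5, -2), P⁻¹ = [[1, 1, -1], [0, 1, -1], [0, -2, 3]].
L⁴ = P·diag(1296, 625, 16)·P⁻¹ = [[1296, 671, -671], [0, 1843, -1827], [0, 1218, -1202]].
The requested entry is -671.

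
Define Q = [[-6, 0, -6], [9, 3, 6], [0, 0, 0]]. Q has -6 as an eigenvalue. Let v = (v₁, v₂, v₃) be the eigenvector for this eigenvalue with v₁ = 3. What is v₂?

Q + 6I = [[0, 0, -6], [9, 9, 6], [0, 0, 6]].
Solving (Q + 6I)v = 0 gives the eigenspace spanned by (3, -3, 0).
With v₁ = 3, v = (3, -3, 0), so v₂ = -3.

-3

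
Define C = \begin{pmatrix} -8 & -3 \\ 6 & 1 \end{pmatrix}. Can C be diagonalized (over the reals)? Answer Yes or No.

Characteristic polynomial: p(r) = r^2 + 7r + 10 = (r + 2)(r + 5).
All 2 eigenvalues are distinct, so C is diagonalizable.

Yes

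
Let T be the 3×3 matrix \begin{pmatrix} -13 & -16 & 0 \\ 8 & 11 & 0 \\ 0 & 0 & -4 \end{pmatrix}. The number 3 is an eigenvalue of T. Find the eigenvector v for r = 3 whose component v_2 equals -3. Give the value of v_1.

3

T − 3I = [[-16, -16, 0], [8, 8, 0], [0, 0, -7]].
Solving (T − 3I)v = 0 gives the eigenspace spanned by (3, -3, 0).
With v_2 = -3, v = (3, -3, 0), so v_1 = 3.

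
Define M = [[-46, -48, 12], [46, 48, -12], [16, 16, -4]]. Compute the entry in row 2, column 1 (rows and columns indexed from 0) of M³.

Characteristic polynomial: r^3 + 2r^2 - 8r = r(r - 2)(r + 4), so the eigenvalues are -4, 0, 2.
r=2: eigenvector (1, -1, 0).
r=0: eigenvector (0, 1, 4).
r=-4: eigenvector (-2, 2, 1).
P = [[1, 0, -2], [-1, 1, 2], [0, 4, 1]], D = diag(2, 0, -4), P⁻¹ = [[-7, -8, 2], [1, 1, 0], [-4, -4, 1]].
M³ = P·diag(8, 0, -64)·P⁻¹ = [[-568, -576, 144], [568, 576, -144], [256, 256, -64]].
The requested entry is 256.

256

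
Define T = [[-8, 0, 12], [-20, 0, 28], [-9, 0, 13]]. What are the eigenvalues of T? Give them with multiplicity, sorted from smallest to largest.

0, 1, 4

Characteristic polynomial: p(r) = r^3 - 5r^2 + 4r = r(r - 4)(r - 1).
Roots (with multiplicity): 0, 1, 4.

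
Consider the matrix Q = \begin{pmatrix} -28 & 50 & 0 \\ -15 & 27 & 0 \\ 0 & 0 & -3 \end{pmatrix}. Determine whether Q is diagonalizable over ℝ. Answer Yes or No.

Characteristic polynomial: p(λ) = λ^3 + 4λ^2 - 3λ - 18 = (λ - 2)(λ + 3)^2.
λ = -3 has algebraic multiplicity 2; rank(Q + 3I) = 1, so geometric multiplicity = 2.
Every eigenvalue has geometric = algebraic multiplicity, so Q is diagonalizable.

Yes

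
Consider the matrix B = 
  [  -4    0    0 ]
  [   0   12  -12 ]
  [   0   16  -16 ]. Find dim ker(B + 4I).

2

B + 4I = [[0, 0, 0], [0, 16, -12], [0, 16, -12]].
This matrix has rank 1, so its null space has dimension 3 − 1 = 2.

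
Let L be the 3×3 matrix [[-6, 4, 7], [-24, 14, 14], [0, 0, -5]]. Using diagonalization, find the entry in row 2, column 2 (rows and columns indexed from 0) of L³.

Characteristic polynomial: t^3 - 3t^2 - 28t + 60 = (t - 6)(t - 2)(t + 5), so the eigenvalues are -5, 2, 6.
t=2: eigenvector (1, 2, 0).
t=6: eigenvector (1, 3, 0).
t=-5: eigenvector (-1, -2, 1).
P = [[1, 1, -1], [2, 3, -2], [0, 0, 1]], D = diag(2, 6, -5), P⁻¹ = [[3, -1, 1], [-2, 1, 0], [0, 0, 1]].
L³ = P·diag(8, 216, -125)·P⁻¹ = [[-408, 208, 133], [-1248, 632, 266], [0, 0, -125]].
The requested entry is -125.

-125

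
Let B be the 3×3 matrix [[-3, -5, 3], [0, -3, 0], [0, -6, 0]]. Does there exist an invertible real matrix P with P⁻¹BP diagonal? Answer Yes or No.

Characteristic polynomial: p(t) = t^3 + 6t^2 + 9t = t(t + 3)^2.
t = -3 has algebraic multiplicity 2; rank(B + 3I) = 2, so geometric multiplicity = 1.
Geometric multiplicity < algebraic multiplicity, so B is not diagonalizable.

No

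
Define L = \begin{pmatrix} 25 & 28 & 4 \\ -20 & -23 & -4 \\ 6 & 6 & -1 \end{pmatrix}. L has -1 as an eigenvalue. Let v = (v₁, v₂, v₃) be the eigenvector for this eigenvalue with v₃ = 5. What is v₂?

L + 1I = [[26, 28, 4], [-20, -22, -4], [6, 6, 0]].
Solving (L + 1I)v = 0 gives the eigenspace spanned by (10, -10, 5).
With v₃ = 5, v = (10, -10, 5), so v₂ = -10.

-10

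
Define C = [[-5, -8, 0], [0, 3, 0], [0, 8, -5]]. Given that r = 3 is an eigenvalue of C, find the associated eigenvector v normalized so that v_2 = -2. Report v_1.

C − 3I = [[-8, -8, 0], [0, 0, 0], [0, 8, -8]].
Solving (C − 3I)v = 0 gives the eigenspace spanned by (2, -2, -2).
With v_2 = -2, v = (2, -2, -2), so v_1 = 2.

2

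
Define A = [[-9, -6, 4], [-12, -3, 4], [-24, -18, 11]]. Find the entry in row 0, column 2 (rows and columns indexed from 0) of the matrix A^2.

-16

Characteristic polynomial: μ^3 + μ^2 - 9μ - 9 = (μ - 3)(μ + 1)(μ + 3), so the eigenvalues are -3, -1, 3.
μ=3: eigenvector (1, 0, 3).
μ=-1: eigenvector (2, 2, 7).
μ=-3: eigenvector (1, 1, 3).
P = [[1, 2, 1], [0, 2, 1], [3, 7, 3]], D = diag(3, -1, -3), P⁻¹ = [[1, -1, 0], [-3, 0, 1], [6, 1, -2]].
A² = P·diag(9, 1, 9)·P⁻¹ = [[57, 0, -16], [48, 9, -16], [168, 0, -47]].
The requested entry is -16.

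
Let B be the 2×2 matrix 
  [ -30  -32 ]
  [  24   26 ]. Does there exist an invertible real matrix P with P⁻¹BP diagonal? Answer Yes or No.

Yes

Characteristic polynomial: p(μ) = μ^2 + 4μ - 12 = (μ - 2)(μ + 6).
All 2 eigenvalues are distinct, so B is diagonalizable.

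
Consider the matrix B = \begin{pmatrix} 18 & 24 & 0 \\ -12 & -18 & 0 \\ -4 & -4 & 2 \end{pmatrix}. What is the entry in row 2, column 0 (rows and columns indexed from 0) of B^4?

Characteristic polynomial: t^3 - 2t^2 - 36t + 72 = (t - 6)(t - 2)(t + 6), so the eigenvalues are -6, 2, 6.
t=6: eigenvector (-2, 1, 1).
t=-6: eigenvector (-1, 1, 0).
t=2: eigenvector (0, 0, 1).
P = [[-2, -1, 0], [1, 1, 0], [1, 0, 1]], D = diag(6, -6, 2), P⁻¹ = [[-1, -1, 0], [1, 2, 0], [1, 1, 1]].
B⁴ = P·diag(1296, 1296, 16)·P⁻¹ = [[1296, 0, 0], [0, 1296, 0], [-1280, -1280, 16]].
The requested entry is -1280.

-1280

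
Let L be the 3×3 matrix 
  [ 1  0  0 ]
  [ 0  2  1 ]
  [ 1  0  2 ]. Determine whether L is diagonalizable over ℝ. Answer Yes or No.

No

Characteristic polynomial: p(r) = r^3 - 5r^2 + 8r - 4 = (r - 2)^2(r - 1).
r = 2 has algebraic multiplicity 2; rank(L − 2I) = 2, so geometric multiplicity = 1.
Geometric multiplicity < algebraic multiplicity, so L is not diagonalizable.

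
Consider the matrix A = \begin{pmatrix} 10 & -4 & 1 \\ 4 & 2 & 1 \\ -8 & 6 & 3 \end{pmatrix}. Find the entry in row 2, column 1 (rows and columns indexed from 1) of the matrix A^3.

304

Characteristic polynomial: s^3 - 15s^2 + 74s - 120 = (s - 6)(s - 5)(s - 4), so the eigenvalues are 4, 5, 6.
s=6: eigenvector (3, 2, -4).
s=4: eigenvector (1, 1, -2).
s=5: eigenvector (1, 1, -1).
P = [[3, 1, 1], [2, 1, 1], [-4, -2, -1]], D = diag(6, 4, 5), P⁻¹ = [[1, -1, 0], [-2, 1, -1], [0, 2, 1]].
A³ = P·diag(216, 64, 125)·P⁻¹ = [[520, -334, 61], [304, -118, 61], [-608, 486, 3]].
The requested entry is 304.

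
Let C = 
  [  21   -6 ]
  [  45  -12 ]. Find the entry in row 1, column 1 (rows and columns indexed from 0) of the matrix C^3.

Characteristic polynomial: r^2 - 9r + 18 = (r - 6)(r - 3), so the eigenvalues are 3, 6.
r=6: eigenvector (-2, -5).
r=3: eigenvector (1, 3).
P = [[-2, 1], [-5, 3]], D = diag(6, 3), P⁻¹ = [[-3, 1], [-5, 2]].
C³ = P·diag(216, 27)·P⁻¹ = [[1161, -378], [2835, -918]].
The requested entry is -918.

-918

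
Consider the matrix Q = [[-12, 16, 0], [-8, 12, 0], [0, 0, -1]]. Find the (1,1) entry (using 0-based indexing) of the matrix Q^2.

Characteristic polynomial: r^3 + r^2 - 16r - 16 = (r - 4)(r + 1)(r + 4), so the eigenvalues are -4, -1, 4.
r=4: eigenvector (1, 1, 0).
r=-4: eigenvector (2, 1, 0).
r=-1: eigenvector (0, 0, 1).
P = [[1, 2, 0], [1, 1, 0], [0, 0, 1]], D = diag(4, -4, -1), P⁻¹ = [[-1, 2, 0], [1, -1, 0], [0, 0, 1]].
Q² = P·diag(16, 16, 1)·P⁻¹ = [[16, 0, 0], [0, 16, 0], [0, 0, 1]].
The requested entry is 16.

16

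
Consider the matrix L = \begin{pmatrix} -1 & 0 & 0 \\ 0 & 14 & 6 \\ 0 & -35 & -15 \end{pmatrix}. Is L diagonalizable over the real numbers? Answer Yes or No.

Yes

Characteristic polynomial: p(μ) = μ^3 + 2μ^2 + μ = μ(μ + 1)^2.
μ = -1 has algebraic multiplicity 2; rank(L + 1I) = 1, so geometric multiplicity = 2.
Every eigenvalue has geometric = algebraic multiplicity, so L is diagonalizable.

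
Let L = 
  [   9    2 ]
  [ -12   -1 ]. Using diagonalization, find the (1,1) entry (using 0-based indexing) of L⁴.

-1007

Characteristic polynomial: t^2 - 8t + 15 = (t - 5)(t - 3), so the eigenvalues are 3, 5.
t=5: eigenvector (1, -2).
t=3: eigenvector (-1, 3).
P = [[1, -1], [-2, 3]], D = diag(5, 3), P⁻¹ = [[3, 1], [2, 1]].
L⁴ = P·diag(625, 81)·P⁻¹ = [[1713, 544], [-3264, -1007]].
The requested entry is -1007.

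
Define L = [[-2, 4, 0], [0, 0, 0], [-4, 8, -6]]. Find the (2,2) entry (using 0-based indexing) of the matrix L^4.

Characteristic polynomial: r^3 + 8r^2 + 12r = r(r + 2)(r + 6), so the eigenvalues are -6, -2, 0.
r=-6: eigenvector (0, 0, 1).
r=0: eigenvector (2, 1, 0).
r=-2: eigenvector (1, 0, -1).
P = [[0, 2, 1], [0, 1, 0], [1, 0, -1]], D = diag(-6, 0, -2), P⁻¹ = [[1, -2, 1], [0, 1, 0], [1, -2, 0]].
L⁴ = P·diag(1296, 0, 16)·P⁻¹ = [[16, -32, 0], [0, 0, 0], [1280, -2560, 1296]].
The requested entry is 1296.

1296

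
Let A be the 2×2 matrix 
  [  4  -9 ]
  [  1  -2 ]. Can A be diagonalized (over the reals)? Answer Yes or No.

No

Characteristic polynomial: p(t) = t^2 - 2t + 1 = (t - 1)^2.
t = 1 has algebraic multiplicity 2; rank(A − 1I) = 1, so geometric multiplicity = 1.
Geometric multiplicity < algebraic multiplicity, so A is not diagonalizable.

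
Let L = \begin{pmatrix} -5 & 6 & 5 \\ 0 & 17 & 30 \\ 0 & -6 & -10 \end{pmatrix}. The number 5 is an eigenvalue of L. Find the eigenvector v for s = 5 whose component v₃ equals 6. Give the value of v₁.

-6

L − 5I = [[-10, 6, 5], [0, 12, 30], [0, -6, -15]].
Solving (L − 5I)v = 0 gives the eigenspace spanned by (-6, -15, 6).
With v₃ = 6, v = (-6, -15, 6), so v₁ = -6.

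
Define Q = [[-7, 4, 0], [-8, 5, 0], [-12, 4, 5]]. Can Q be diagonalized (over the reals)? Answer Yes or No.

Characteristic polynomial: p(μ) = μ^3 - 3μ^2 - 13μ + 15 = (μ - 5)(μ - 1)(μ + 3).
All 3 eigenvalues are distinct, so Q is diagonalizable.

Yes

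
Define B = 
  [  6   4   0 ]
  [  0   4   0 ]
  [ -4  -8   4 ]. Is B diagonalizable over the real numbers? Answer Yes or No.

Characteristic polynomial: p(μ) = μ^3 - 14μ^2 + 64μ - 96 = (μ - 6)(μ - 4)^2.
μ = 4 has algebraic multiplicity 2; rank(B − 4I) = 1, so geometric multiplicity = 2.
Every eigenvalue has geometric = algebraic multiplicity, so B is diagonalizable.

Yes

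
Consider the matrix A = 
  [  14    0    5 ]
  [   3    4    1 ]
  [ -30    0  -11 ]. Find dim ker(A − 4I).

A − 4I = [[10, 0, 5], [3, 0, 1], [-30, 0, -15]].
This matrix has rank 2, so its null space has dimension 3 − 2 = 1.

1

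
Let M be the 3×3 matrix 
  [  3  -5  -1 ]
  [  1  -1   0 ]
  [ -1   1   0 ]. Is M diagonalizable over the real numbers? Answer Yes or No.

Characteristic polynomial: p(s) = s^3 - 2s^2 + s = s(s - 1)^2.
s = 1 has algebraic multiplicity 2; rank(M − 1I) = 2, so geometric multiplicity = 1.
Geometric multiplicity < algebraic multiplicity, so M is not diagonalizable.

No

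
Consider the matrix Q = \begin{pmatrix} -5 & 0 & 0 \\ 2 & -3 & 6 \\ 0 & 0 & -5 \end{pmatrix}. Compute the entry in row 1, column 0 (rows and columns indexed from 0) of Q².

-16

Characteristic polynomial: s^3 + 13s^2 + 55s + 75 = (s + 3)(s + 5)^2, so the eigenvalues are -5, -5, -3.
s=-5: eigenvector (0, -3, 1).
s=-3: eigenvector (0, 1, 0).
s=-5: eigenvector (1, -1, 0).
P = [[0, 0, 1], [-3, 1, -1], [1, 0, 0]], D = diag(-5, -3, -5), P⁻¹ = [[0, 0, 1], [1, 1, 3], [1, 0, 0]].
Q² = P·diag(25, 9, 25)·P⁻¹ = [[25, 0, 0], [-16, 9, -48], [0, 0, 25]].
The requested entry is -16.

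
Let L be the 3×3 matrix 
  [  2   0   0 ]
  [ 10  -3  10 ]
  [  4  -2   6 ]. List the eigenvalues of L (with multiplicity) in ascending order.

1, 2, 2

Characteristic polynomial: p(λ) = λ^3 - 5λ^2 + 8λ - 4 = (λ - 2)^2(λ - 1).
Roots (with multiplicity): 1, 2, 2.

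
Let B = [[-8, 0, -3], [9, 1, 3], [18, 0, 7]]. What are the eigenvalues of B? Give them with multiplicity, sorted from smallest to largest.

Characteristic polynomial: p(μ) = μ^3 - 3μ + 2 = (μ - 1)^2(μ + 2).
Roots (with multiplicity): -2, 1, 1.

-2, 1, 1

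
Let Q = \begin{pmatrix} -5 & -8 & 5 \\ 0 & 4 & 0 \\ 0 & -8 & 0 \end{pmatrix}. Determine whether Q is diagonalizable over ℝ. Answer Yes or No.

Yes

Characteristic polynomial: p(λ) = λ^3 + λ^2 - 20λ = λ(λ - 4)(λ + 5).
All 3 eigenvalues are distinct, so Q is diagonalizable.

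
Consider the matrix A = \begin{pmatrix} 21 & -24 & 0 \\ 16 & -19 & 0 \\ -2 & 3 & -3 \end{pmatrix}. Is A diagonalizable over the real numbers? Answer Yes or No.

No

Characteristic polynomial: p(t) = t^3 + t^2 - 21t - 45 = (t - 5)(t + 3)^2.
t = -3 has algebraic multiplicity 2; rank(A + 3I) = 2, so geometric multiplicity = 1.
Geometric multiplicity < algebraic multiplicity, so A is not diagonalizable.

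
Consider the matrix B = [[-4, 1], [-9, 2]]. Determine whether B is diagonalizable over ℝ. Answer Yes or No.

Characteristic polynomial: p(λ) = λ^2 + 2λ + 1 = (λ + 1)^2.
λ = -1 has algebraic multiplicity 2; rank(B + 1I) = 1, so geometric multiplicity = 1.
Geometric multiplicity < algebraic multiplicity, so B is not diagonalizable.

No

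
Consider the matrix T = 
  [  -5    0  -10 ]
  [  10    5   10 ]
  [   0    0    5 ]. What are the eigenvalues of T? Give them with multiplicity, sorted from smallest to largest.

Characteristic polynomial: p(r) = r^3 - 5r^2 - 25r + 125 = (r - 5)^2(r + 5).
Roots (with multiplicity): -5, 5, 5.

-5, 5, 5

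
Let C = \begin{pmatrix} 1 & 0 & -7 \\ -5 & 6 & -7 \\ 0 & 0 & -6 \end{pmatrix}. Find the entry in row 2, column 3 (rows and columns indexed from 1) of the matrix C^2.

Characteristic polynomial: r^3 - r^2 - 36r + 36 = (r - 6)(r - 1)(r + 6), so the eigenvalues are -6, 1, 6.
r=-6: eigenvector (1, 1, 1).
r=6: eigenvector (0, 1, 0).
r=1: eigenvector (1, 1, 0).
P = [[1, 0, 1], [1, 1, 1], [1, 0, 0]], D = diag(-6, 6, 1), P⁻¹ = [[0, 0, 1], [-1, 1, 0], [1, 0, -1]].
C² = P·diag(36, 36, 1)·P⁻¹ = [[1, 0, 35], [-35, 36, 35], [0, 0, 36]].
The requested entry is 35.

35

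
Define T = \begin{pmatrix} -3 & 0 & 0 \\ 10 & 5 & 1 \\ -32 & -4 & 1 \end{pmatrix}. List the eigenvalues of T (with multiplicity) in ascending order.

-3, 3, 3

Characteristic polynomial: p(s) = s^3 - 3s^2 - 9s + 27 = (s - 3)^2(s + 3).
Roots (with multiplicity): -3, 3, 3.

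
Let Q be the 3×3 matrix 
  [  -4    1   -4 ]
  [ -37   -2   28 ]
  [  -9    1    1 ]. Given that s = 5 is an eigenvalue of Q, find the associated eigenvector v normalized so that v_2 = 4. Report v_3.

1

Q − 5I = [[-9, 1, -4], [-37, -7, 28], [-9, 1, -4]].
Solving (Q − 5I)v = 0 gives the eigenspace spanned by (0, 4, 1).
With v_2 = 4, v = (0, 4, 1), so v_3 = 1.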